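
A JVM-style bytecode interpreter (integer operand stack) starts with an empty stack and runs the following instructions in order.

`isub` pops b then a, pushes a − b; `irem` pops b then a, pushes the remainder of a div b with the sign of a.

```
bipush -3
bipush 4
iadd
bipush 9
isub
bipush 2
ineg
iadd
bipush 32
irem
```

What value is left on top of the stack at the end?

bipush -3 -> [-3]
bipush 4  -> [-3, 4]
iadd      -> [1]
bipush 9  -> [1, 9]
isub      -> [-8]
bipush 2  -> [-8, 2]
ineg      -> [-8, -2]
iadd      -> [-10]
bipush 32 -> [-10, 32]
irem      -> [-10]

-10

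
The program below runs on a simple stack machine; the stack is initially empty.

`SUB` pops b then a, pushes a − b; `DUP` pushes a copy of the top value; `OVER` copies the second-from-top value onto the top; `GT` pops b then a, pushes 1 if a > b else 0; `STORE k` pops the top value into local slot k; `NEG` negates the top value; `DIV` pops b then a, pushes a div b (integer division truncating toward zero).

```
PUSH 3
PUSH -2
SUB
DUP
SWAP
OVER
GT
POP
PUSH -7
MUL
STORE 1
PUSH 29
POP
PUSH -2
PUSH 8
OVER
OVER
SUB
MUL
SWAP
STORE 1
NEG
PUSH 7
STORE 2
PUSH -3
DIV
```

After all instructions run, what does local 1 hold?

-2

PUSH 3   3
PUSH -2  3 -2
SUB      5
DUP      5 5
SWAP     5 5
OVER     5 5 5
GT       5 0
POP      5
PUSH -7  5 -7
MUL      -35
STORE 1  (empty)
PUSH 29  29
POP      (empty)
PUSH -2  -2
PUSH 8   -2 8
OVER     -2 8 -2
OVER     -2 8 -2 8
SUB      -2 8 -10
MUL      -2 -80
SWAP     -80 -2
STORE 1  -80
NEG      80
PUSH 7   80 7
STORE 2  80
PUSH -3  80 -3
DIV      -26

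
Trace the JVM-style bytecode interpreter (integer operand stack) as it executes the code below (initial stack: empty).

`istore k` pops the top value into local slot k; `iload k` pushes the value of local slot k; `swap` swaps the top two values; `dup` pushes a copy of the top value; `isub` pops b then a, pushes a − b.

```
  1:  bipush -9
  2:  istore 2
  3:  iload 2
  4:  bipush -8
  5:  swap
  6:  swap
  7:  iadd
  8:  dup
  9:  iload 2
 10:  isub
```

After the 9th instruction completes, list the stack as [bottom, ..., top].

bipush -9 -> [-9]
istore 2  -> []
iload 2   -> [-9]
bipush -8 -> [-9, -8]
swap      -> [-8, -9]
swap      -> [-9, -8]
iadd      -> [-17]
dup       -> [-17, -17]
iload 2   -> [-17, -17, -9]

[-17, -17, -9]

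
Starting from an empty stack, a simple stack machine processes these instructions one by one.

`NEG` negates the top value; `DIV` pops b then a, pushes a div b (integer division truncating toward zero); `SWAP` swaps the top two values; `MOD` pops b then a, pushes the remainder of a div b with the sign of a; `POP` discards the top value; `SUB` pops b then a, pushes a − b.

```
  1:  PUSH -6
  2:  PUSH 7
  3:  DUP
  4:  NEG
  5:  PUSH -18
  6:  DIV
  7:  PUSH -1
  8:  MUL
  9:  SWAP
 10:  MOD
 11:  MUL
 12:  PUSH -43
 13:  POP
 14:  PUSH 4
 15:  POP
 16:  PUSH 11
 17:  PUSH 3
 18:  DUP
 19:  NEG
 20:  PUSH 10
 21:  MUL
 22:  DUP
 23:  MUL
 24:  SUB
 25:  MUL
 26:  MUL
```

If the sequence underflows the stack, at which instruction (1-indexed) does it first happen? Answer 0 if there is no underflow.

0

PUSH -6  -> -6
PUSH 7   -> -6 7
DUP      -> -6 7 7
NEG      -> -6 7 -7
PUSH -18 -> -6 7 -7 -18
DIV      -> -6 7 0
PUSH -1  -> -6 7 0 -1
MUL      -> -6 7 0
SWAP     -> -6 0 7
MOD      -> -6 0
MUL      -> 0
PUSH -43 -> 0 -43
POP      -> 0
PUSH 4   -> 0 4
POP      -> 0
PUSH 11  -> 0 11
PUSH 3   -> 0 11 3
DUP      -> 0 11 3 3
NEG      -> 0 11 3 -3
PUSH 10  -> 0 11 3 -3 10
MUL      -> 0 11 3 -30
DUP      -> 0 11 3 -30 -30
MUL      -> 0 11 3 900
SUB      -> 0 11 -897
MUL      -> 0 -9867
MUL      -> 0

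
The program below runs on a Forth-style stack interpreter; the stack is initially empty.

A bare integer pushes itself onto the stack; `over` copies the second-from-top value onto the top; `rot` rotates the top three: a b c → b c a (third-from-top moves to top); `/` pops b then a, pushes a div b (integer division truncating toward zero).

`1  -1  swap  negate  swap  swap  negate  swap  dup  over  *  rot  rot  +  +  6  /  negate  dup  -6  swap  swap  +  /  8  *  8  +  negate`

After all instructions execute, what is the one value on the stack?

-8

1      -> 1
-1     -> 1 -1
swap   -> -1 1
negate -> -1 -1
swap   -> -1 -1
swap   -> -1 -1
negate -> -1 1
swap   -> 1 -1
dup    -> 1 -1 -1
over   -> 1 -1 -1 -1
*      -> 1 -1 1
rot    -> -1 1 1
rot    -> 1 1 -1
+      -> 1 0
+      -> 1
6      -> 1 6
/      -> 0
negate -> 0
dup    -> 0 0
-6     -> 0 0 -6
swap   -> 0 -6 0
swap   -> 0 0 -6
+      -> 0 -6
/      -> 0
8      -> 0 8
*      -> 0
8      -> 0 8
+      -> 8
negate -> -8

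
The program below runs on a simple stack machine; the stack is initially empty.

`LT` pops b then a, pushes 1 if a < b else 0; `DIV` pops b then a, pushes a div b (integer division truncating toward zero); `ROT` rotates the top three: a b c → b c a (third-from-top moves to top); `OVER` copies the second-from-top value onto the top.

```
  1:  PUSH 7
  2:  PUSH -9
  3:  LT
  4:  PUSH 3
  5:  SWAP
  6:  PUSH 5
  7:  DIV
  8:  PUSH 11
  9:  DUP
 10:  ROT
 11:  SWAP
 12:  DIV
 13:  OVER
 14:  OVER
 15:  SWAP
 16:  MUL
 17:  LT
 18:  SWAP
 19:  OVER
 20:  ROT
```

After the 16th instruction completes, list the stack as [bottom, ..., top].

PUSH 7  -> [7]
PUSH -9 -> [7, -9]
LT      -> [0]
PUSH 3  -> [0, 3]
SWAP    -> [3, 0]
PUSH 5  -> [3, 0, 5]
DIV     -> [3, 0]
PUSH 11 -> [3, 0, 11]
DUP     -> [3, 0, 11, 11]
ROT     -> [3, 11, 11, 0]
SWAP    -> [3, 11, 0, 11]
DIV     -> [3, 11, 0]
OVER    -> [3, 11, 0, 11]
OVER    -> [3, 11, 0, 11, 0]
SWAP    -> [3, 11, 0, 0, 11]
MUL     -> [3, 11, 0, 0]

[3, 11, 0, 0]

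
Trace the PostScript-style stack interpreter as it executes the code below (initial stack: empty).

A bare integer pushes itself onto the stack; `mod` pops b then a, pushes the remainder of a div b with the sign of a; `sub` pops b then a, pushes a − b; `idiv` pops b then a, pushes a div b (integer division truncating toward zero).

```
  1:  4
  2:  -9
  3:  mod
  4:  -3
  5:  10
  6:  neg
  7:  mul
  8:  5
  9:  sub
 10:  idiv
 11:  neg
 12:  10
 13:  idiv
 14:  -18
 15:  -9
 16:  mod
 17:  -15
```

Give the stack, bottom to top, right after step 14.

[0, -18]

4    : 4
-9   : 4 -9
mod  : 4
-3   : 4 -3
10   : 4 -3 10
neg  : 4 -3 -10
mul  : 4 30
5    : 4 30 5
sub  : 4 25
idiv : 0
neg  : 0
10   : 0 10
idiv : 0
-18  : 0 -18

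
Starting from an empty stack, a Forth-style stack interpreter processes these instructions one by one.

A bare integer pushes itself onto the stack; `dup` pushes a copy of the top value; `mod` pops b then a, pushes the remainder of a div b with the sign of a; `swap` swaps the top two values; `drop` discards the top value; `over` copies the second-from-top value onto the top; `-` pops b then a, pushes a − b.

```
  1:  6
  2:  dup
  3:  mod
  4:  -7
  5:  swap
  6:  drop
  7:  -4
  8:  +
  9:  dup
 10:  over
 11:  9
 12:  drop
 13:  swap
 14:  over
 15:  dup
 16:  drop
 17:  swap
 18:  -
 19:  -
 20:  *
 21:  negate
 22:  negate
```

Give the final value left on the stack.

121

6      : [6]
dup    : [6, 6]
mod    : [0]
-7     : [0, -7]
swap   : [-7, 0]
drop   : [-7]
-4     : [-7, -4]
+      : [-11]
dup    : [-11, -11]
over   : [-11, -11, -11]
9      : [-11, -11, -11, 9]
drop   : [-11, -11, -11]
swap   : [-11, -11, -11]
over   : [-11, -11, -11, -11]
dup    : [-11, -11, -11, -11, -11]
drop   : [-11, -11, -11, -11]
swap   : [-11, -11, -11, -11]
-      : [-11, -11, 0]
-      : [-11, -11]
*      : [121]
negate : [-121]
negate : [121]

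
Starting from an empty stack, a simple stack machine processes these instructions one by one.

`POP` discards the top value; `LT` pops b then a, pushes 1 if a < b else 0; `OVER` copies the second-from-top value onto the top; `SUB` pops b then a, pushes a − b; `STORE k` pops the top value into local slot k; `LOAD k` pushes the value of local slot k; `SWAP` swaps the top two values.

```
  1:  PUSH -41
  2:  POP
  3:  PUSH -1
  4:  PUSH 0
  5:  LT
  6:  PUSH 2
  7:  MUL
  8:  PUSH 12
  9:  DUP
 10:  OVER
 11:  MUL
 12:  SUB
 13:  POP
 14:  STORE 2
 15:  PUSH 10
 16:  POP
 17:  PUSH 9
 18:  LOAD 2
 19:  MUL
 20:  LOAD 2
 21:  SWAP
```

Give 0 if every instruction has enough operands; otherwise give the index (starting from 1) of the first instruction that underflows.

PUSH -41 → [-41]
POP      → []
PUSH -1  → [-1]
PUSH 0   → [-1, 0]
LT       → [1]
PUSH 2   → [1, 2]
MUL      → [2]
PUSH 12  → [2, 12]
DUP      → [2, 12, 12]
OVER     → [2, 12, 12, 12]
MUL      → [2, 12, 144]
SUB      → [2, -132]
POP      → [2]
STORE 2  → []
PUSH 10  → [10]
POP      → []
PUSH 9   → [9]
LOAD 2   → [9, 2]
MUL      → [18]
LOAD 2   → [18, 2]
SWAP     → [2, 18]

0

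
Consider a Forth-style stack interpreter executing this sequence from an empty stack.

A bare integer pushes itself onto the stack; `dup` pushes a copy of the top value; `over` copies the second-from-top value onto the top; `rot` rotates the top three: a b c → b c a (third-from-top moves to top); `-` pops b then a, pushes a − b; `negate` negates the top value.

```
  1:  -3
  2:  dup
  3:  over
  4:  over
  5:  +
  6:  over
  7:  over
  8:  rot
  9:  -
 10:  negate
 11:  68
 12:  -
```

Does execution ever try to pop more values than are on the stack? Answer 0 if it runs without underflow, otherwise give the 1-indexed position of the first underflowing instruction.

0

-3     -> -3
dup    -> -3 -3
over   -> -3 -3 -3
over   -> -3 -3 -3 -3
+      -> -3 -3 -6
over   -> -3 -3 -6 -3
over   -> -3 -3 -6 -3 -6
rot    -> -3 -3 -3 -6 -6
-      -> -3 -3 -3 0
negate -> -3 -3 -3 0
68     -> -3 -3 -3 0 68
-      -> -3 -3 -3 -68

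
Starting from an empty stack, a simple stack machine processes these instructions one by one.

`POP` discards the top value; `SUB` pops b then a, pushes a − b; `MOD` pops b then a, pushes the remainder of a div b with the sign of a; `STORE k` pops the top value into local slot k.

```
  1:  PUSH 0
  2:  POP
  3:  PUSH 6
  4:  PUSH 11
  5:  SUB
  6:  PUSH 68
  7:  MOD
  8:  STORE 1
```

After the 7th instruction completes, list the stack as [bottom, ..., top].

[-5]

PUSH 0  : 0
POP     : (empty)
PUSH 6  : 6
PUSH 11 : 6 11
SUB     : -5
PUSH 68 : -5 68
MOD     : -5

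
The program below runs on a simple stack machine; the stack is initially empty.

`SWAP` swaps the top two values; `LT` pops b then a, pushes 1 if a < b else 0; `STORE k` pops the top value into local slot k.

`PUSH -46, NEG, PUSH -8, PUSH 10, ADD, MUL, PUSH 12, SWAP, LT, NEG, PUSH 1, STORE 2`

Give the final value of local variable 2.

PUSH -46 → -46
NEG      → 46
PUSH -8  → 46 -8
PUSH 10  → 46 -8 10
ADD      → 46 2
MUL      → 92
PUSH 12  → 92 12
SWAP     → 12 92
LT       → 1
NEG      → -1
PUSH 1   → -1 1
STORE 2  → -1

1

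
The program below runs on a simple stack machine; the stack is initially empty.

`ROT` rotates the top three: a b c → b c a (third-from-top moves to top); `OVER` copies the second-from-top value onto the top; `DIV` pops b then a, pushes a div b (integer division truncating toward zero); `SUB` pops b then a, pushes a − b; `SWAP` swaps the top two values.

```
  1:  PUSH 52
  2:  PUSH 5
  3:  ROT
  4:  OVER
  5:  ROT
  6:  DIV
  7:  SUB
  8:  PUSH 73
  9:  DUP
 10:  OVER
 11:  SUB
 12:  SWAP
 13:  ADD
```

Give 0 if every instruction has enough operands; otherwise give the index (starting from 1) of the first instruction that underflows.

3

PUSH 52  [52]
PUSH 5   [52, 5]
ROT  — needs 3 operands, stack has 2 → underflow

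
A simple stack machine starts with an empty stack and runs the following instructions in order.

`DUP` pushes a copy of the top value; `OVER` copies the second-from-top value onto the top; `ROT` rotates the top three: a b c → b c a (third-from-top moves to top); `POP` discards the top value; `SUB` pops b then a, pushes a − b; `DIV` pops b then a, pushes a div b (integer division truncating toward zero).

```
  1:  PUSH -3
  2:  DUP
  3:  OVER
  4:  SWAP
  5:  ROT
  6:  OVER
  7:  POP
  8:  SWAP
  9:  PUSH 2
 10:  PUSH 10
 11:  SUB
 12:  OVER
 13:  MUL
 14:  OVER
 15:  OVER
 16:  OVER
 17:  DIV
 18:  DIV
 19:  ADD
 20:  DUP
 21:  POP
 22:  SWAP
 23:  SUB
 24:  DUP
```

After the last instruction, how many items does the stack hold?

4

PUSH -3 : -3
DUP     : -3 -3
OVER    : -3 -3 -3
SWAP    : -3 -3 -3
ROT     : -3 -3 -3
OVER    : -3 -3 -3 -3
POP     : -3 -3 -3
SWAP    : -3 -3 -3
PUSH 2  : -3 -3 -3 2
PUSH 10 : -3 -3 -3 2 10
SUB     : -3 -3 -3 -8
OVER    : -3 -3 -3 -8 -3
MUL     : -3 -3 -3 24
OVER    : -3 -3 -3 24 -3
OVER    : -3 -3 -3 24 -3 24
OVER    : -3 -3 -3 24 -3 24 -3
DIV     : -3 -3 -3 24 -3 -8
DIV     : -3 -3 -3 24 0
ADD     : -3 -3 -3 24
DUP     : -3 -3 -3 24 24
POP     : -3 -3 -3 24
SWAP    : -3 -3 24 -3
SUB     : -3 -3 27
DUP     : -3 -3 27 27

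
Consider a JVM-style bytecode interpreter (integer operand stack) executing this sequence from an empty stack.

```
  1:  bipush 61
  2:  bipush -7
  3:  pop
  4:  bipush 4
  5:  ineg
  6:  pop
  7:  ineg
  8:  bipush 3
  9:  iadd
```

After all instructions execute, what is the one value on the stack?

-58

bipush 61 : 61
bipush -7 : 61 -7
pop       : 61
bipush 4  : 61 4
ineg      : 61 -4
pop       : 61
ineg      : -61
bipush 3  : -61 3
iadd      : -58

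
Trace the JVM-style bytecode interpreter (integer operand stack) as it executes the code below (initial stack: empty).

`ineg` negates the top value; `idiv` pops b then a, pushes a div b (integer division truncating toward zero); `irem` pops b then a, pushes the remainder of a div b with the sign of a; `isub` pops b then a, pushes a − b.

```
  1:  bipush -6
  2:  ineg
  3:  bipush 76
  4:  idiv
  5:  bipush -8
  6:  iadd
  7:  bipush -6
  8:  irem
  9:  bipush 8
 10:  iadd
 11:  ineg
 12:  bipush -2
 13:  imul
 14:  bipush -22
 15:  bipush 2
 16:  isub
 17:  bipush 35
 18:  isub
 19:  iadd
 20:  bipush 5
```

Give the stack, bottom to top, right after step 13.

[12]

bipush -6  [-6]
ineg       [6]
bipush 76  [6, 76]
idiv       [0]
bipush -8  [0, -8]
iadd       [-8]
bipush -6  [-8, -6]
irem       [-2]
bipush 8   [-2, 8]
iadd       [6]
ineg       [-6]
bipush -2  [-6, -2]
imul       [12]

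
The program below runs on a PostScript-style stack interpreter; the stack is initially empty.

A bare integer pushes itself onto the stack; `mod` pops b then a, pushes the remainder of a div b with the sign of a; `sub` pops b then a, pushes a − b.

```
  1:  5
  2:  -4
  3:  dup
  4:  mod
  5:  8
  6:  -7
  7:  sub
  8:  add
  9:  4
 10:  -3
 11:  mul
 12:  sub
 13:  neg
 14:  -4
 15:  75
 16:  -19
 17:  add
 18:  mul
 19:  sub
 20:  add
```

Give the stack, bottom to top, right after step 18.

5   -> 5
-4  -> 5 -4
dup -> 5 -4 -4
mod -> 5 0
8   -> 5 0 8
-7  -> 5 0 8 -7
sub -> 5 0 15
add -> 5 15
4   -> 5 15 4
-3  -> 5 15 4 -3
mul -> 5 15 -12
sub -> 5 27
neg -> 5 -27
-4  -> 5 -27 -4
75  -> 5 -27 -4 75
-19 -> 5 -27 -4 75 -19
add -> 5 -27 -4 56
mul -> 5 -27 -224

[5, -27, -224]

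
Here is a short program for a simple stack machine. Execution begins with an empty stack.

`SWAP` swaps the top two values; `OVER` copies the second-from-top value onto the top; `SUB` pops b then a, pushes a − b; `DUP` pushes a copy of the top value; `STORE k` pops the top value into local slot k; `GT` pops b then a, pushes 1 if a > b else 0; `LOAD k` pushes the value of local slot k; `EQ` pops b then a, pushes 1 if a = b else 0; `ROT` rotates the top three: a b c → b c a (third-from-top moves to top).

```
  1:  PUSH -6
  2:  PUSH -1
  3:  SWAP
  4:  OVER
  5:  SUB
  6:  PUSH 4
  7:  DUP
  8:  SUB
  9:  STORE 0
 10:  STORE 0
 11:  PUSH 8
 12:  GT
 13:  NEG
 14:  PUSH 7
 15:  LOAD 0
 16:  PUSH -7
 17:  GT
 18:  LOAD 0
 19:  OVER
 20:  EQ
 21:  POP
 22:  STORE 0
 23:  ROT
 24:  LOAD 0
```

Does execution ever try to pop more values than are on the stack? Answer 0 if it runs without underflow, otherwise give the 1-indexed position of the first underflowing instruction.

PUSH -6 -> [-6]
PUSH -1 -> [-6, -1]
SWAP    -> [-1, -6]
OVER    -> [-1, -6, -1]
SUB     -> [-1, -5]
PUSH 4  -> [-1, -5, 4]
DUP     -> [-1, -5, 4, 4]
SUB     -> [-1, -5, 0]
STORE 0 -> [-1, -5]
STORE 0 -> [-1]
PUSH 8  -> [-1, 8]
GT      -> [0]
NEG     -> [0]
PUSH 7  -> [0, 7]
LOAD 0  -> [0, 7, -5]
PUSH -7 -> [0, 7, -5, -7]
GT      -> [0, 7, 1]
LOAD 0  -> [0, 7, 1, -5]
OVER    -> [0, 7, 1, -5, 1]
EQ      -> [0, 7, 1, 0]
POP     -> [0, 7, 1]
STORE 0 -> [0, 7]
ROT  — needs 3 operands, stack has 2 → underflow

23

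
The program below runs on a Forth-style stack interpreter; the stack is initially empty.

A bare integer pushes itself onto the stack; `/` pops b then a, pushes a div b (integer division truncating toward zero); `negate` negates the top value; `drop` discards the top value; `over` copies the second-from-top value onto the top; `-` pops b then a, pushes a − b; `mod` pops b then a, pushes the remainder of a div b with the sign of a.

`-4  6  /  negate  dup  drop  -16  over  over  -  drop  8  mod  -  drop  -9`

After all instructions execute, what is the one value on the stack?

-4     → [-4]
6      → [-4, 6]
/      → [0]
negate → [0]
dup    → [0, 0]
drop   → [0]
-16    → [0, -16]
over   → [0, -16, 0]
over   → [0, -16, 0, -16]
-      → [0, -16, 16]
drop   → [0, -16]
8      → [0, -16, 8]
mod    → [0, 0]
-      → [0]
drop   → []
-9     → [-9]

-9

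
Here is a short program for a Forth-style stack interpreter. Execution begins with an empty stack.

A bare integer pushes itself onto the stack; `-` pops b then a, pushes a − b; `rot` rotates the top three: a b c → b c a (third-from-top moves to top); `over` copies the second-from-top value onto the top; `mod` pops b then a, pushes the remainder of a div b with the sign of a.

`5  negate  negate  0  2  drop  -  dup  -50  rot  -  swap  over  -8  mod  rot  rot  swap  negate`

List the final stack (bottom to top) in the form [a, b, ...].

5      → 5
negate → -5
negate → 5
0      → 5 0
2      → 5 0 2
drop   → 5 0
-      → 5
dup    → 5 5
-50    → 5 5 -50
rot    → 5 -50 5
-      → 5 -55
swap   → -55 5
over   → -55 5 -55
-8     → -55 5 -55 -8
mod    → -55 5 -7
rot    → 5 -7 -55
rot    → -7 -55 5
swap   → -7 5 -55
negate → -7 5 55

[-7, 5, 55]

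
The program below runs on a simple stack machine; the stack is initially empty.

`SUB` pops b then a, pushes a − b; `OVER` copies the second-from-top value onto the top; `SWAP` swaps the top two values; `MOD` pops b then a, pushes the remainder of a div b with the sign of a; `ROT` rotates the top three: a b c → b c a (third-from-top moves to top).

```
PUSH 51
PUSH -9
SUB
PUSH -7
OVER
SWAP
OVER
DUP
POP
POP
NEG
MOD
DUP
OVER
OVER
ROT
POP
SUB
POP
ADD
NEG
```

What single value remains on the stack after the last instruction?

PUSH 51 → [51]
PUSH -9 → [51, -9]
SUB     → [60]
PUSH -7 → [60, -7]
OVER    → [60, -7, 60]
SWAP    → [60, 60, -7]
OVER    → [60, 60, -7, 60]
DUP     → [60, 60, -7, 60, 60]
POP     → [60, 60, -7, 60]
POP     → [60, 60, -7]
NEG     → [60, 60, 7]
MOD     → [60, 4]
DUP     → [60, 4, 4]
OVER    → [60, 4, 4, 4]
OVER    → [60, 4, 4, 4, 4]
ROT     → [60, 4, 4, 4, 4]
POP     → [60, 4, 4, 4]
SUB     → [60, 4, 0]
POP     → [60, 4]
ADD     → [64]
NEG     → [-64]

-64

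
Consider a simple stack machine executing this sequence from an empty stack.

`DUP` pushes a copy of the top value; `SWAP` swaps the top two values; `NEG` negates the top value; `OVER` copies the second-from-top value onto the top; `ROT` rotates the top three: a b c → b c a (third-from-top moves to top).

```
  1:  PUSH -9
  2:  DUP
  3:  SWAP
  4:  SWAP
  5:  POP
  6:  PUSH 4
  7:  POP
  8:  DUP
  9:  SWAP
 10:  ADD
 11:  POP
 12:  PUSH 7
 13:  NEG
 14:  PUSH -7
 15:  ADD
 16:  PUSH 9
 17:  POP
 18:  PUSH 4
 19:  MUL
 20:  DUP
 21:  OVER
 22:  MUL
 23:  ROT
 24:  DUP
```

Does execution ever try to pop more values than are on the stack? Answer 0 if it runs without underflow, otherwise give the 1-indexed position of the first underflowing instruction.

PUSH -9  -9
DUP      -9 -9
SWAP     -9 -9
SWAP     -9 -9
POP      -9
PUSH 4   -9 4
POP      -9
DUP      -9 -9
SWAP     -9 -9
ADD      -18
POP      (empty)
PUSH 7   7
NEG      -7
PUSH -7  -7 -7
ADD      -14
PUSH 9   -14 9
POP      -14
PUSH 4   -14 4
MUL      -56
DUP      -56 -56
OVER     -56 -56 -56
MUL      -56 3136
ROT  — needs 3 operands, stack has 2 → underflow

23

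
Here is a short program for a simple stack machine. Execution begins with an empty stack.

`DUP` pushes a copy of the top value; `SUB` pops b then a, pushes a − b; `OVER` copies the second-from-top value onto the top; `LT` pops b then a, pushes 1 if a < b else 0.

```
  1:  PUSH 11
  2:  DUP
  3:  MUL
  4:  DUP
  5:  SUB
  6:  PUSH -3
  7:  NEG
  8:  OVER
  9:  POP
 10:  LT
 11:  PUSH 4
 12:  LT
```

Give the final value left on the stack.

PUSH 11 : 11
DUP     : 11 11
MUL     : 121
DUP     : 121 121
SUB     : 0
PUSH -3 : 0 -3
NEG     : 0 3
OVER    : 0 3 0
POP     : 0 3
LT      : 1
PUSH 4  : 1 4
LT      : 1

1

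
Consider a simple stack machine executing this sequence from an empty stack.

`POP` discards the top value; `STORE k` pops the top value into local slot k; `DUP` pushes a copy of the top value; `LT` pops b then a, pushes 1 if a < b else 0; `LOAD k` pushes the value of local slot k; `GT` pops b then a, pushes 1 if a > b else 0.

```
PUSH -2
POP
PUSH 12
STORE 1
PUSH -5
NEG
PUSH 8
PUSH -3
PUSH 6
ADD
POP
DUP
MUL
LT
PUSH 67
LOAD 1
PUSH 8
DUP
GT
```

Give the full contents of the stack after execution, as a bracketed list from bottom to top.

[1, 67, 12, 0]

PUSH -2 -> [-2]
POP     -> []
PUSH 12 -> [12]
STORE 1 -> []
PUSH -5 -> [-5]
NEG     -> [5]
PUSH 8  -> [5, 8]
PUSH -3 -> [5, 8, -3]
PUSH 6  -> [5, 8, -3, 6]
ADD     -> [5, 8, 3]
POP     -> [5, 8]
DUP     -> [5, 8, 8]
MUL     -> [5, 64]
LT      -> [1]
PUSH 67 -> [1, 67]
LOAD 1  -> [1, 67, 12]
PUSH 8  -> [1, 67, 12, 8]
DUP     -> [1, 67, 12, 8, 8]
GT      -> [1, 67, 12, 0]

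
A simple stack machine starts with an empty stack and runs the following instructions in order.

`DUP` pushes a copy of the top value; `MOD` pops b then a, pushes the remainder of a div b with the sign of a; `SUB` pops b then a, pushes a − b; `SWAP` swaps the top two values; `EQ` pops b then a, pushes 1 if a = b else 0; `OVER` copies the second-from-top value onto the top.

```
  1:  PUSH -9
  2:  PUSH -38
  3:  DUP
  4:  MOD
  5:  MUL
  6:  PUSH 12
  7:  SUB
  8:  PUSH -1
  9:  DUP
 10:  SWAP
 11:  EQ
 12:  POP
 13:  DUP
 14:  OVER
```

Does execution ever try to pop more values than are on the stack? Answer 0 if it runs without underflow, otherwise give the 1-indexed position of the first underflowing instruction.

0

PUSH -9  → -9
PUSH -38 → -9 -38
DUP      → -9 -38 -38
MOD      → -9 0
MUL      → 0
PUSH 12  → 0 12
SUB      → -12
PUSH -1  → -12 -1
DUP      → -12 -1 -1
SWAP     → -12 -1 -1
EQ       → -12 1
POP      → -12
DUP      → -12 -12
OVER     → -12 -12 -12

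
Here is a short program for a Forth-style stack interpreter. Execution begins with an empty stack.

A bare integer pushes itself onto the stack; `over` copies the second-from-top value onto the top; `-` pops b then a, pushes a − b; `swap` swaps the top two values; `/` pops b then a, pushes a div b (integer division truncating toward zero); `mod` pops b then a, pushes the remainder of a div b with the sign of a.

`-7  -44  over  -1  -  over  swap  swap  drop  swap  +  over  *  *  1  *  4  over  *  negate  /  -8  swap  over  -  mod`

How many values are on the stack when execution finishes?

1

-7     -> -7
-44    -> -7 -44
over   -> -7 -44 -7
-1     -> -7 -44 -7 -1
-      -> -7 -44 -6
over   -> -7 -44 -6 -44
swap   -> -7 -44 -44 -6
swap   -> -7 -44 -6 -44
drop   -> -7 -44 -6
swap   -> -7 -6 -44
+      -> -7 -50
over   -> -7 -50 -7
*      -> -7 350
*      -> -2450
1      -> -2450 1
*      -> -2450
4      -> -2450 4
over   -> -2450 4 -2450
*      -> -2450 -9800
negate -> -2450 9800
/      -> 0
-8     -> 0 -8
swap   -> -8 0
over   -> -8 0 -8
-      -> -8 8
mod    -> 0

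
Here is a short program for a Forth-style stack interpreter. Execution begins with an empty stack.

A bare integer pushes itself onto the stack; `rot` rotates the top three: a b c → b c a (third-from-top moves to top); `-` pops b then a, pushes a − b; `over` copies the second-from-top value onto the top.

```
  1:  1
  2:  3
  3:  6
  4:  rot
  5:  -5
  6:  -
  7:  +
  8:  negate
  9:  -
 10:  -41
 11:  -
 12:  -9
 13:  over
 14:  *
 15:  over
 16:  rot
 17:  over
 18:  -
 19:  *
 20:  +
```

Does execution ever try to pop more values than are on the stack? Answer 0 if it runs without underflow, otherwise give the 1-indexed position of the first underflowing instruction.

0

1      -> 1
3      -> 1 3
6      -> 1 3 6
rot    -> 3 6 1
-5     -> 3 6 1 -5
-      -> 3 6 6
+      -> 3 12
negate -> 3 -12
-      -> 15
-41    -> 15 -41
-      -> 56
-9     -> 56 -9
over   -> 56 -9 56
*      -> 56 -504
over   -> 56 -504 56
rot    -> -504 56 56
over   -> -504 56 56 56
-      -> -504 56 0
*      -> -504 0
+      -> -504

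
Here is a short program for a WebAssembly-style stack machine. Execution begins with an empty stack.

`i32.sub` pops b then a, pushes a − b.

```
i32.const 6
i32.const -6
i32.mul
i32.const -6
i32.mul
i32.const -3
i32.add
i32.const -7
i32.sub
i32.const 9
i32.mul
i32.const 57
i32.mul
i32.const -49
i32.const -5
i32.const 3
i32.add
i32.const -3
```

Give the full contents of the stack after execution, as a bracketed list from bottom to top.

[112860, -49, -2, -3]

i32.const 6   : [6]
i32.const -6  : [6, -6]
i32.mul       : [-36]
i32.const -6  : [-36, -6]
i32.mul       : [216]
i32.const -3  : [216, -3]
i32.add       : [213]
i32.const -7  : [213, -7]
i32.sub       : [220]
i32.const 9   : [220, 9]
i32.mul       : [1980]
i32.const 57  : [1980, 57]
i32.mul       : [112860]
i32.const -49 : [112860, -49]
i32.const -5  : [112860, -49, -5]
i32.const 3   : [112860, -49, -5, 3]
i32.add       : [112860, -49, -2]
i32.const -3  : [112860, -49, -2, -3]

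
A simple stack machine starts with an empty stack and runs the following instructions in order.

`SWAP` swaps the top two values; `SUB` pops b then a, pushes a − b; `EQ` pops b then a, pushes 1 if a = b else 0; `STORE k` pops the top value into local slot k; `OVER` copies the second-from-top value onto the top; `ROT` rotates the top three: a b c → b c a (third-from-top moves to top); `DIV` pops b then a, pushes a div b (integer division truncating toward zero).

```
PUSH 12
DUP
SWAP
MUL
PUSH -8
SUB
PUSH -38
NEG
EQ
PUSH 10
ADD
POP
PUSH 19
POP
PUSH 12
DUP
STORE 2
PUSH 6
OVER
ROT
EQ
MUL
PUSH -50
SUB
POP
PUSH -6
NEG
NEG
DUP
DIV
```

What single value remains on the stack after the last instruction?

1

PUSH 12  : [12]
DUP      : [12, 12]
SWAP     : [12, 12]
MUL      : [144]
PUSH -8  : [144, -8]
SUB      : [152]
PUSH -38 : [152, -38]
NEG      : [152, 38]
EQ       : [0]
PUSH 10  : [0, 10]
ADD      : [10]
POP      : []
PUSH 19  : [19]
POP      : []
PUSH 12  : [12]
DUP      : [12, 12]
STORE 2  : [12]
PUSH 6   : [12, 6]
OVER     : [12, 6, 12]
ROT      : [6, 12, 12]
EQ       : [6, 1]
MUL      : [6]
PUSH -50 : [6, -50]
SUB      : [56]
POP      : []
PUSH -6  : [-6]
NEG      : [6]
NEG      : [-6]
DUP      : [-6, -6]
DIV      : [1]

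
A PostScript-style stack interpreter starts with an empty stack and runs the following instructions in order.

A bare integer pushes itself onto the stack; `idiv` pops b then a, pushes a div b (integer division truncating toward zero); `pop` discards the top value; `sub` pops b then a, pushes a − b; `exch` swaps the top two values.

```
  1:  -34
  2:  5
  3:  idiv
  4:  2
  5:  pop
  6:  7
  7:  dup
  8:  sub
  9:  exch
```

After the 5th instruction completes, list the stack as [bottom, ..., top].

-34  : -34
5    : -34 5
idiv : -6
2    : -6 2
pop  : -6

[-6]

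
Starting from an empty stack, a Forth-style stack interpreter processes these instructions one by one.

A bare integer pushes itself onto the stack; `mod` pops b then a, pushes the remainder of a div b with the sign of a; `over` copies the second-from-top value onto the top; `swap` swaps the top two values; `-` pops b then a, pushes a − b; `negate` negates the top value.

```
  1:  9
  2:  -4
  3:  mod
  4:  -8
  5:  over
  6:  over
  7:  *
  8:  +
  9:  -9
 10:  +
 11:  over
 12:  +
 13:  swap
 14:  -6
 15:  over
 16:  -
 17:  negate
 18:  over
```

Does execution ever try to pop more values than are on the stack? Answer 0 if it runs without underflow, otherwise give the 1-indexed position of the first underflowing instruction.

9       9
-4      9 -4
mod     1
-8      1 -8
over    1 -8 1
over    1 -8 1 -8
*       1 -8 -8
+       1 -16
-9      1 -16 -9
+       1 -25
over    1 -25 1
+       1 -24
swap    -24 1
-6      -24 1 -6
over    -24 1 -6 1
-       -24 1 -7
negate  -24 1 7
over    -24 1 7 1

0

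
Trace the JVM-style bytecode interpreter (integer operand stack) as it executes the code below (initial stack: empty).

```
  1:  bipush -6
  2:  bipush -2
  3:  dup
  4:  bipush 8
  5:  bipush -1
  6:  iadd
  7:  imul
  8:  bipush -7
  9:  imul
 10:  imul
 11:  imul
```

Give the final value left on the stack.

1176

bipush -6 -> [-6]
bipush -2 -> [-6, -2]
dup       -> [-6, -2, -2]
bipush 8  -> [-6, -2, -2, 8]
bipush -1 -> [-6, -2, -2, 8, -1]
iadd      -> [-6, -2, -2, 7]
imul      -> [-6, -2, -14]
bipush -7 -> [-6, -2, -14, -7]
imul      -> [-6, -2, 98]
imul      -> [-6, -196]
imul      -> [1176]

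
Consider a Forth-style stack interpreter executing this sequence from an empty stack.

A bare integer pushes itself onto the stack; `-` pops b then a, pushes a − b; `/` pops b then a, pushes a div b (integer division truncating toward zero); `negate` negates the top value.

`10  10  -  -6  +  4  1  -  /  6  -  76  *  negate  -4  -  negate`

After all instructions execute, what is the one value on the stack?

10     : [10]
10     : [10, 10]
-      : [0]
-6     : [0, -6]
+      : [-6]
4      : [-6, 4]
1      : [-6, 4, 1]
-      : [-6, 3]
/      : [-2]
6      : [-2, 6]
-      : [-8]
76     : [-8, 76]
*      : [-608]
negate : [608]
-4     : [608, -4]
-      : [612]
negate : [-612]

-612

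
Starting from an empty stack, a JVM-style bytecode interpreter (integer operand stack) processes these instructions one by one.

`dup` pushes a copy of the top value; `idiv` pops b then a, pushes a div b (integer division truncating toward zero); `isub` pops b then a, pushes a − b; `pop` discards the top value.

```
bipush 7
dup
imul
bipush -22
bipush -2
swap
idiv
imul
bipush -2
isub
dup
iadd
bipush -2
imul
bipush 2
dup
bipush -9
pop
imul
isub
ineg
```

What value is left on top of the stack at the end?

bipush 7   -> [7]
dup        -> [7, 7]
imul       -> [49]
bipush -22 -> [49, -22]
bipush -2  -> [49, -22, -2]
swap       -> [49, -2, -22]
idiv       -> [49, 0]
imul       -> [0]
bipush -2  -> [0, -2]
isub       -> [2]
dup        -> [2, 2]
iadd       -> [4]
bipush -2  -> [4, -2]
imul       -> [-8]
bipush 2   -> [-8, 2]
dup        -> [-8, 2, 2]
bipush -9  -> [-8, 2, 2, -9]
pop        -> [-8, 2, 2]
imul       -> [-8, 4]
isub       -> [-12]
ineg       -> [12]

12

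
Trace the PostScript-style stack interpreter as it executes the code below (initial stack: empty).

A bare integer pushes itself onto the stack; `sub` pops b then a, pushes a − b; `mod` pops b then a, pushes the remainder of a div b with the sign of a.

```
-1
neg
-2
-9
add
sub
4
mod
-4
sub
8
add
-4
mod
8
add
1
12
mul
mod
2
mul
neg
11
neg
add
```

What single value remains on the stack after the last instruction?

-1  -> [-1]
neg -> [1]
-2  -> [1, -2]
-9  -> [1, -2, -9]
add -> [1, -11]
sub -> [12]
4   -> [12, 4]
mod -> [0]
-4  -> [0, -4]
sub -> [4]
8   -> [4, 8]
add -> [12]
-4  -> [12, -4]
mod -> [0]
8   -> [0, 8]
add -> [8]
1   -> [8, 1]
12  -> [8, 1, 12]
mul -> [8, 12]
mod -> [8]
2   -> [8, 2]
mul -> [16]
neg -> [-16]
11  -> [-16, 11]
neg -> [-16, -11]
add -> [-27]

-27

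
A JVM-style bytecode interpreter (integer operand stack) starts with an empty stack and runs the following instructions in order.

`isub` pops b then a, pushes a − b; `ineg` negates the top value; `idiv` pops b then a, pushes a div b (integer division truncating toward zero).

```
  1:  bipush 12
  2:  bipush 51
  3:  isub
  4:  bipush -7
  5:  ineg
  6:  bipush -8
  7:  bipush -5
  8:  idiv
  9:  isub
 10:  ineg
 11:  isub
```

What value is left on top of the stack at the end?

-33

bipush 12 -> [12]
bipush 51 -> [12, 51]
isub      -> [-39]
bipush -7 -> [-39, -7]
ineg      -> [-39, 7]
bipush -8 -> [-39, 7, -8]
bipush -5 -> [-39, 7, -8, -5]
idiv      -> [-39, 7, 1]
isub      -> [-39, 6]
ineg      -> [-39, -6]
isub      -> [-33]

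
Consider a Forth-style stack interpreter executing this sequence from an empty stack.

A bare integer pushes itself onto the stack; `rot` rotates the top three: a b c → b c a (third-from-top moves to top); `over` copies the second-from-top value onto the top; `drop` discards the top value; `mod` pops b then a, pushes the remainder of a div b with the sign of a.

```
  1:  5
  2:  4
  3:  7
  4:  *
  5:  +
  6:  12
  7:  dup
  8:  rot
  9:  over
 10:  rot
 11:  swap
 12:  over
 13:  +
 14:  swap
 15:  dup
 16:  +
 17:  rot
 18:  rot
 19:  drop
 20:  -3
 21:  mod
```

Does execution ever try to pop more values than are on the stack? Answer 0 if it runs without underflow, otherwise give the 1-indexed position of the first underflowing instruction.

5    : [5]
4    : [5, 4]
7    : [5, 4, 7]
*    : [5, 28]
+    : [33]
12   : [33, 12]
dup  : [33, 12, 12]
rot  : [12, 12, 33]
over : [12, 12, 33, 12]
rot  : [12, 33, 12, 12]
swap : [12, 33, 12, 12]
over : [12, 33, 12, 12, 12]
+    : [12, 33, 12, 24]
swap : [12, 33, 24, 12]
dup  : [12, 33, 24, 12, 12]
+    : [12, 33, 24, 24]
rot  : [12, 24, 24, 33]
rot  : [12, 24, 33, 24]
drop : [12, 24, 33]
-3   : [12, 24, 33, -3]
mod  : [12, 24, 0]

0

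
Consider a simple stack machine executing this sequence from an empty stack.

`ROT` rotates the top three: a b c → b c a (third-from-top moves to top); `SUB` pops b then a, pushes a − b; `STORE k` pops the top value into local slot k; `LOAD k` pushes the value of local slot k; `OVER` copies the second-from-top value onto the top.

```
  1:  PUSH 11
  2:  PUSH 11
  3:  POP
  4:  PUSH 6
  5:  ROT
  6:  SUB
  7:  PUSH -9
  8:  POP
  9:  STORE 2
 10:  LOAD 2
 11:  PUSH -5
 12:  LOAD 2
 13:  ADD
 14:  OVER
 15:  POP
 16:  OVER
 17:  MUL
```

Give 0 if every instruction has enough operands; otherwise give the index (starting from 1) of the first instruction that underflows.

PUSH 11 → 11
PUSH 11 → 11 11
POP     → 11
PUSH 6  → 11 6
ROT  — needs 3 operands, stack has 2 → underflow

5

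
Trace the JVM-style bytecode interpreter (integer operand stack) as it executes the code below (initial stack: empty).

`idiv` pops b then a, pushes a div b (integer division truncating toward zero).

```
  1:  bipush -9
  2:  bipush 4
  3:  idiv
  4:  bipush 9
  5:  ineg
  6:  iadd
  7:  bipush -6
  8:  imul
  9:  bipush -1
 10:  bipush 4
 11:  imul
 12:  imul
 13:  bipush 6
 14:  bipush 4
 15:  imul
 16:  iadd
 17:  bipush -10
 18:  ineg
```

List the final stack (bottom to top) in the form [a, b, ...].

bipush -9  → -9
bipush 4   → -9 4
idiv       → -2
bipush 9   → -2 9
ineg       → -2 -9
iadd       → -11
bipush -6  → -11 -6
imul       → 66
bipush -1  → 66 -1
bipush 4   → 66 -1 4
imul       → 66 -4
imul       → -264
bipush 6   → -264 6
bipush 4   → -264 6 4
imul       → -264 24
iadd       → -240
bipush -10 → -240 -10
ineg       → -240 10

[-240, 10]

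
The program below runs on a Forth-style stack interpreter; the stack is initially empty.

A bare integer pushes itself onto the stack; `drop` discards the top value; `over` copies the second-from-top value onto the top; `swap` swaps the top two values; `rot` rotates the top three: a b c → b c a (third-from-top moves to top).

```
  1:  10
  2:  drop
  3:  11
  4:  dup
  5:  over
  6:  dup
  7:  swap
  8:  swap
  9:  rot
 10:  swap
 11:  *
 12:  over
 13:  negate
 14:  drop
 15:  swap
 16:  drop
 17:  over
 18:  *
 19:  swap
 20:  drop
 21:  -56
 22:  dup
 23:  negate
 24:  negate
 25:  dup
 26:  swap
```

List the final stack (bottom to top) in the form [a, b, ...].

[1331, -56, -56, -56]

10     -> [10]
drop   -> []
11     -> [11]
dup    -> [11, 11]
over   -> [11, 11, 11]
dup    -> [11, 11, 11, 11]
swap   -> [11, 11, 11, 11]
swap   -> [11, 11, 11, 11]
rot    -> [11, 11, 11, 11]
swap   -> [11, 11, 11, 11]
*      -> [11, 11, 121]
over   -> [11, 11, 121, 11]
negate -> [11, 11, 121, -11]
drop   -> [11, 11, 121]
swap   -> [11, 121, 11]
drop   -> [11, 121]
over   -> [11, 121, 11]
*      -> [11, 1331]
swap   -> [1331, 11]
drop   -> [1331]
-56    -> [1331, -56]
dup    -> [1331, -56, -56]
negate -> [1331, -56, 56]
negate -> [1331, -56, -56]
dup    -> [1331, -56, -56, -56]
swap   -> [1331, -56, -56, -56]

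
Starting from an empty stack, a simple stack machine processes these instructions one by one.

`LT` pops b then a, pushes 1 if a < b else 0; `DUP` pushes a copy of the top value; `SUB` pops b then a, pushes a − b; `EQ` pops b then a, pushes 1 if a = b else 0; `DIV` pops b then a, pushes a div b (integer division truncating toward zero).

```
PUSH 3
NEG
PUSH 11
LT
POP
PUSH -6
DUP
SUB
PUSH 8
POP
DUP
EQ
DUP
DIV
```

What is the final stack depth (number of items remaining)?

1

PUSH 3  : [3]
NEG     : [-3]
PUSH 11 : [-3, 11]
LT      : [1]
POP     : []
PUSH -6 : [-6]
DUP     : [-6, -6]
SUB     : [0]
PUSH 8  : [0, 8]
POP     : [0]
DUP     : [0, 0]
EQ      : [1]
DUP     : [1, 1]
DIV     : [1]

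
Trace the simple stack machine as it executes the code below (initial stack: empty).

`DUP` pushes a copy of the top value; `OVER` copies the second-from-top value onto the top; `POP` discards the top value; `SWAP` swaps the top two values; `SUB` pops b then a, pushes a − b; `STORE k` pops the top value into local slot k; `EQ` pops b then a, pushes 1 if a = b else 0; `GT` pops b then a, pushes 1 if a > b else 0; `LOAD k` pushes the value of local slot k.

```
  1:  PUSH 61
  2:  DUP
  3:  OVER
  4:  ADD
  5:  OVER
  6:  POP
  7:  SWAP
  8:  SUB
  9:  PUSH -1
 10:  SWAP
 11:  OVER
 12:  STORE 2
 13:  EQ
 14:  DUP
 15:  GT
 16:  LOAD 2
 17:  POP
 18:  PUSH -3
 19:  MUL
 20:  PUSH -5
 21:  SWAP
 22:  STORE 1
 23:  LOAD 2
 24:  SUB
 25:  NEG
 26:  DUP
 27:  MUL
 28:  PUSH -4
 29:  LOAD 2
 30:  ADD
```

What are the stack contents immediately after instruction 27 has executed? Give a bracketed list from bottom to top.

[16]

PUSH 61 : [61]
DUP     : [61, 61]
OVER    : [61, 61, 61]
ADD     : [61, 122]
OVER    : [61, 122, 61]
POP     : [61, 122]
SWAP    : [122, 61]
SUB     : [61]
PUSH -1 : [61, -1]
SWAP    : [-1, 61]
OVER    : [-1, 61, -1]
STORE 2 : [-1, 61]
EQ      : [0]
DUP     : [0, 0]
GT      : [0]
LOAD 2  : [0, -1]
POP     : [0]
PUSH -3 : [0, -3]
MUL     : [0]
PUSH -5 : [0, -5]
SWAP    : [-5, 0]
STORE 1 : [-5]
LOAD 2  : [-5, -1]
SUB     : [-4]
NEG     : [4]
DUP     : [4, 4]
MUL     : [16]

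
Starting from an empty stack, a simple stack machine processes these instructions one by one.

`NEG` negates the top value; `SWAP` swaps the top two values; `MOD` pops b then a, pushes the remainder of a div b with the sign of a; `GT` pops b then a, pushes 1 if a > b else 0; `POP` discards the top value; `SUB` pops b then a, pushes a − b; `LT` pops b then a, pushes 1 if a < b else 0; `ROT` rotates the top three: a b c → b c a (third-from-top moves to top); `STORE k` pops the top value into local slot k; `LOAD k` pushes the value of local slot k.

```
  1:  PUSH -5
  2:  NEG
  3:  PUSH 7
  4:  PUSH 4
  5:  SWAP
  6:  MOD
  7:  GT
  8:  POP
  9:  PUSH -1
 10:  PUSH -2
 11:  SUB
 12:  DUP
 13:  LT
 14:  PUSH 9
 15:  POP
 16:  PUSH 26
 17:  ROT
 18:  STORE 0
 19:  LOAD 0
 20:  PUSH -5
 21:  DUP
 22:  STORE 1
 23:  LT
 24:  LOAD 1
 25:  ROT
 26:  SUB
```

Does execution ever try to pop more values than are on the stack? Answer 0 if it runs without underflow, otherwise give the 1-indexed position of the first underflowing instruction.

17

PUSH -5 : -5
NEG     : 5
PUSH 7  : 5 7
PUSH 4  : 5 7 4
SWAP    : 5 4 7
MOD     : 5 4
GT      : 1
POP     : (empty)
PUSH -1 : -1
PUSH -2 : -1 -2
SUB     : 1
DUP     : 1 1
LT      : 0
PUSH 9  : 0 9
POP     : 0
PUSH 26 : 0 26
ROT  — needs 3 operands, stack has 2 → underflow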